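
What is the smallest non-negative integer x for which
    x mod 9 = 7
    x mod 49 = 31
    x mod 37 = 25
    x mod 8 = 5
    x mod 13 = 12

675349

From x ≡ 7 (mod 9) write x = 7 + 9t. Substituting into x ≡ 31 (mod 49) gives 9t ≡ 24 (mod 49), and since 9⁻¹ ≡ 11 (mod 49), t ≡ 19. Hence x ≡ 7 + 9·19 = 178 (mod 441).
From x ≡ 178 (mod 441) write x = 178 + 441t. Substituting into x ≡ 25 (mod 37) gives 441t ≡ 32 (mod 37), and since 34⁻¹ ≡ 12 (mod 37), t ≡ 14. Hence x ≡ 178 + 441·14 = 6352 (mod 16317).
From x ≡ 6352 (mod 16317) write x = 6352 + 16317t. Substituting into x ≡ 5 (mod 8) gives 16317t ≡ 5 (mod 8), and since 5⁻¹ ≡ 5 (mod 8), t ≡ 1. Hence x ≡ 6352 + 16317·1 = 22669 (mod 130536).
From x ≡ 22669 (mod 130536) write x = 22669 + 130536t. Substituting into x ≡ 12 (mod 13) gives 130536t ≡ 2 (mod 13), and since 3⁻¹ ≡ 9 (mod 13), t ≡ 5. Hence x ≡ 22669 + 130536·5 = 675349 (mod 1696968).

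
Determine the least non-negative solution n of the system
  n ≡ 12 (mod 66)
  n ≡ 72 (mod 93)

1002

Combine the congruences pairwise.
gcd(66, 93) = 3 and 3 | (72 − 12), so the pair is consistent; merging gives n ≡ 1002 (mod 2046), where 2046 = lcm(66, 93).
The solution is unique modulo lcm(66, 93) = 2046.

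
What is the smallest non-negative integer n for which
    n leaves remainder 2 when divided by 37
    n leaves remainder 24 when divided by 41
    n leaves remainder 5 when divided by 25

29380

From n ≡ 2 (mod 37) write n = 2 + 37t. Substituting into n ≡ 24 (mod 41) gives 37t ≡ 22 (mod 41), and since 37⁻¹ ≡ 10 (mod 41), t ≡ 15. Hence n ≡ 2 + 37·15 = 557 (mod 1517).
From n ≡ 557 (mod 1517) write n = 557 + 1517t. Substituting into n ≡ 5 (mod 25) gives 1517t ≡ 23 (mod 25), and since 17⁻¹ ≡ 3 (mod 25), t ≡ 19. Hence n ≡ 557 + 1517·19 = 29380 (mod 37925).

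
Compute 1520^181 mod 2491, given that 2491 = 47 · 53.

2095

Mod 47: 1520 ≡ 16; by Fermat, exponent reduces to 181 mod 46 = 43; 16^43 ≡ 27 (mod 47).
Mod 53: 1520 ≡ 36; by Fermat, exponent reduces to 181 mod 52 = 25; 36^25 ≡ 28 (mod 53).
Combine by CRT: x ≡ 27 (mod 47), x ≡ 28 (mod 53) ⇒ x ≡ 2095 (mod 2491).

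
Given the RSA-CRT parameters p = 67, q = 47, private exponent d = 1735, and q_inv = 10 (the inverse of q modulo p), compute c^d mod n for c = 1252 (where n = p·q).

677

d_p = d mod (p−1) = 1735 mod 66 = 19; d_q = d mod (q−1) = 33.
m₁ = c^(d_p) mod p: c ≡ 46 (mod 67), and 46^19 mod 67 = 7.
m₂ = c^(d_q) mod q: c ≡ 30 (mod 47), and 30^33 mod 47 = 19.
h = q_inv·(m₁ − m₂) mod p = 10·(7 − 19) mod 67 = 14.
m = m₂ + h·q = 19 + 14·47 = 677.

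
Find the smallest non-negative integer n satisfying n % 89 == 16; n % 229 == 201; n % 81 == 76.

681934

The moduli are pairwise coprime; M = 89·229·81 = 1650861.
M/89 = 18549; 18549 ≡ 37 (mod 89); 37·77 ≡ 1, so inverse 77.
M/229 = 7209; 7209 ≡ 110 (mod 229); 110·127 ≡ 1, so inverse 127.
M/81 = 20381; 20381 ≡ 50 (mod 81); 50·47 ≡ 1, so inverse 47.
n ≡ 16·18549·77 + 201·7209·127 + 76·20381·47 = 279677443.
279677443 mod 1650861 = 681934.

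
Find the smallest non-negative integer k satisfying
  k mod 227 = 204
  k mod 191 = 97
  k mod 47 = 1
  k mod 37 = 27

53344296

Combine the congruences pairwise.
From k ≡ 204 (mod 227) write k = 204 + 227t. Substituting into k ≡ 97 (mod 191) gives 227t ≡ 84 (mod 191), and since 36⁻¹ ≡ 69 (mod 191), t ≡ 66. Hence k ≡ 204 + 227·66 = 15186 (mod 43357).
From k ≡ 15186 (mod 43357) write k = 15186 + 43357t. Substituting into k ≡ 1 (mod 47) gives 43357t ≡ 43 (mod 47), and since 23⁻¹ ≡ 45 (mod 47), t ≡ 8. Hence k ≡ 15186 + 43357·8 = 362042 (mod 2037779).
From k ≡ 362042 (mod 2037779) write k = 362042 + 2037779t. Substituting into k ≡ 27 (mod 37) gives 2037779t ≡ 30 (mod 37), and since 4⁻¹ ≡ 28 (mod 37), t ≡ 26. Hence k ≡ 362042 + 2037779·26 = 53344296 (mod 75397823).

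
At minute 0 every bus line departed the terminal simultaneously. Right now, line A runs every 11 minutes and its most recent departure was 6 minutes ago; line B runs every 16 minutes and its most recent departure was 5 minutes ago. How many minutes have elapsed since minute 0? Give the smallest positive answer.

From t ≡ 6 (mod 11) write t = 6 + 11s. Substituting into t ≡ 5 (mod 16) gives 11s ≡ 15 (mod 16), and since 11⁻¹ ≡ 3 (mod 16), s ≡ 13. Hence t ≡ 6 + 11·13 = 149 (mod 176).

149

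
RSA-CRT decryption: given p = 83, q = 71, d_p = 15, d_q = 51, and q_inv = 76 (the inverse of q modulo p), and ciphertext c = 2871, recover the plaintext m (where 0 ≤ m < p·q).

m₁ = c^(d_p) mod p: c ≡ 49 (mod 83), and 49^15 mod 83 = 48.
m₂ = c^(d_q) mod q: c ≡ 31 (mod 71), and 31^51 mod 71 = 7.
h = q_inv·(m₁ − m₂) mod p = 76·(48 − 7) mod 83 = 45.
m = m₂ + h·q = 7 + 45·71 = 3202.

3202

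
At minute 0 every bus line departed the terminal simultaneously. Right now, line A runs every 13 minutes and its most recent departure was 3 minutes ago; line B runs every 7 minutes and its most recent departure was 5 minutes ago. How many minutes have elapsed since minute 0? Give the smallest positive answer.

From t ≡ 3 (mod 13) write t = 3 + 13s. Substituting into t ≡ 5 (mod 7) gives 13s ≡ 2 (mod 7), and since 6⁻¹ ≡ 6 (mod 7), s ≡ 5. Hence t ≡ 3 + 13·5 = 68 (mod 91).

68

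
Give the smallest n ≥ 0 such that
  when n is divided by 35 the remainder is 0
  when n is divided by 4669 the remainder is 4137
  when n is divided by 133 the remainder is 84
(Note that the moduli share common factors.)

293615

Combine the congruences pairwise.
gcd(35, 4669) = 7 and 7 | (4137 − 0), so the pair is consistent; merging gives n ≡ 13475 (mod 23345), where 23345 = lcm(35, 4669).
gcd(23345, 133) = 7 and 7 | (84 − 13475), so the pair is consistent; merging gives n ≡ 293615 (mod 443555), where 443555 = lcm(23345, 133).
The solution is unique modulo lcm(35, 4669, 133) = 443555.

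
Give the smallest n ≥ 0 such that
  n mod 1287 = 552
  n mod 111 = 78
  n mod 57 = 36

gcd(1287, 111) = 3 and 3 | (78 − 552), so the pair is consistent; merging gives n ≡ 17283 (mod 47619), where 47619 = lcm(1287, 111).
gcd(47619, 57) = 3 and 3 | (36 − 17283), so the pair is consistent; merging gives n ≡ 64902 (mod 904761), where 904761 = lcm(47619, 57).
The solution is unique modulo lcm(1287, 111, 57) = 904761.

64902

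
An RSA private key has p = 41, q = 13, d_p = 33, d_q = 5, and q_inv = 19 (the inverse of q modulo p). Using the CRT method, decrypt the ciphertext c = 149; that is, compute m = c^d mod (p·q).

m₁ = c^(d_p) mod p: c ≡ 26 (mod 41), and 26^33 mod 41 = 6.
m₂ = c^(d_q) mod q: c ≡ 6 (mod 13), and 6^5 mod 13 = 2.
h = q_inv·(m₁ − m₂) mod p = 19·(6 − 2) mod 41 = 35.
m = m₂ + h·q = 2 + 35·13 = 457.

457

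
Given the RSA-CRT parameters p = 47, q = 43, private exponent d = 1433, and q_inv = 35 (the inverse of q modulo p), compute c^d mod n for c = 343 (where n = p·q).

1246

d_p = d mod (p−1) = 1433 mod 46 = 7; d_q = d mod (q−1) = 5.
m₁ = c^(d_p) mod p: c ≡ 14 (mod 47), and 14^7 mod 47 = 24.
m₂ = c^(d_q) mod q: c ≡ 42 (mod 43), and 42^5 mod 43 = 42.
h = q_inv·(m₁ − m₂) mod p = 35·(24 − 42) mod 47 = 28.
m = m₂ + h·q = 42 + 28·43 = 1246.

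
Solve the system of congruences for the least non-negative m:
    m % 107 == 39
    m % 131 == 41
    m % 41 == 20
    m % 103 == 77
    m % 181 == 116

7479077586

The moduli are pairwise coprime; N = 107·131·41·103·181 = 10714076171.
N/107 = 100131553; 100131553 ≡ 97 (mod 107); 97·32 ≡ 1, so inverse 32.
N/131 = 81786841; 81786841 ≡ 4 (mod 131); 4·33 ≡ 1, so inverse 33.
N/41 = 261318931; 261318931 ≡ 19 (mod 41); 19·13 ≡ 1, so inverse 13.
N/103 = 104020157; 104020157 ≡ 45 (mod 103); 45·87 ≡ 1, so inverse 87.
N/181 = 59193791; 59193791 ≡ 94 (mod 181); 94·52 ≡ 1, so inverse 52.
m ≡ 39·100131553·32 + 41·81786841·33 + 20·261318931·13 + 77·104020157·87 + 116·59193791·52 = 1357452675132.
1357452675132 mod 10714076171 = 7479077586.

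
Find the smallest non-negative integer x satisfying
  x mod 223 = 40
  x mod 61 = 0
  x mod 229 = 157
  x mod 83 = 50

232733544

From x ≡ 40 (mod 223) write x = 40 + 223t. Substituting into x ≡ 0 (mod 61) gives 223t ≡ 21 (mod 61), and since 40⁻¹ ≡ 29 (mod 61), t ≡ 60. Hence x ≡ 40 + 223·60 = 13420 (mod 13603).
From x ≡ 13420 (mod 13603) write x = 13420 + 13603t. Substituting into x ≡ 157 (mod 229) gives 13603t ≡ 19 (mod 229), and since 92⁻¹ ≡ 117 (mod 229), t ≡ 162. Hence x ≡ 13420 + 13603·162 = 2217106 (mod 3115087).
From x ≡ 2217106 (mod 3115087) write x = 2217106 + 3115087t. Substituting into x ≡ 50 (mod 83) gives 3115087t ≡ 40 (mod 83), and since 14⁻¹ ≡ 6 (mod 83), t ≡ 74. Hence x ≡ 2217106 + 3115087·74 = 232733544 (mod 258552221).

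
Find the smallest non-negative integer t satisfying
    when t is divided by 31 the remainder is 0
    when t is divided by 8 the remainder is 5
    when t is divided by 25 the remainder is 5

4805

From t ≡ 0 (mod 31) write t = 0 + 31s. Substituting into t ≡ 5 (mod 8) gives 31s ≡ 5 (mod 8), and since 7⁻¹ ≡ 7 (mod 8), s ≡ 3. Hence t ≡ 0 + 31·3 = 93 (mod 248).
From t ≡ 93 (mod 248) write t = 93 + 248s. Substituting into t ≡ 5 (mod 25) gives 248s ≡ 12 (mod 25), and since 23⁻¹ ≡ 12 (mod 25), s ≡ 19. Hence t ≡ 93 + 248·19 = 4805 (mod 6200).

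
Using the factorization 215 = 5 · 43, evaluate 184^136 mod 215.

81

Mod 5: 184 ≡ 4; since 4 | 136, by Fermat 4^136 ≡ 1 (mod 5).
Mod 43: 184 ≡ 12; by Fermat, exponent reduces to 136 mod 42 = 10; 12^10 ≡ 38 (mod 43).
Combine by CRT: x ≡ 1 (mod 5), x ≡ 38 (mod 43) ⇒ x ≡ 81 (mod 215).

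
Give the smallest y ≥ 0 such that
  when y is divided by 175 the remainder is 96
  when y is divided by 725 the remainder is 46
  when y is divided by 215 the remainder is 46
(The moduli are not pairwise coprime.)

62396

Combine the congruences pairwise.
gcd(175, 725) = 25 and 25 | (46 − 96), so the pair is consistent; merging gives y ≡ 1496 (mod 5075), where 5075 = lcm(175, 725).
gcd(5075, 215) = 5 and 5 | (46 − 1496), so the pair is consistent; merging gives y ≡ 62396 (mod 218225), where 218225 = lcm(5075, 215).
The solution is unique modulo lcm(175, 725, 215) = 218225.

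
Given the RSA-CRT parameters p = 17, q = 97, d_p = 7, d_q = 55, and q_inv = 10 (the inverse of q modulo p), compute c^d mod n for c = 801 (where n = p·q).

145

m₁ = c^(d_p) mod p: c ≡ 2 (mod 17), and 2^7 mod 17 = 9.
m₂ = c^(d_q) mod q: c ≡ 25 (mod 97), and 25^55 mod 97 = 48.
h = q_inv·(m₁ − m₂) mod p = 10·(9 − 48) mod 17 = 1.
m = m₂ + h·q = 48 + 1·97 = 145.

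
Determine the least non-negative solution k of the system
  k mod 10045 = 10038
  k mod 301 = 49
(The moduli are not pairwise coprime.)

220983

Combine the congruences pairwise.
gcd(10045, 301) = 7 and 7 | (49 − 10038), so the pair is consistent; merging gives k ≡ 220983 (mod 431935), where 431935 = lcm(10045, 301).
The solution is unique modulo lcm(10045, 301) = 431935.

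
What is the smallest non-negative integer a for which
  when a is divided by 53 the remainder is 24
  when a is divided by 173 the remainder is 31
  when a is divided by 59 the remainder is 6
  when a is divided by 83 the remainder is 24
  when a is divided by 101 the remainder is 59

1263089293

The moduli are pairwise coprime; N = 53·173·59·83·101 = 4534959893.
N/53 = 85565281; 85565281 ≡ 14 (mod 53); 14·19 ≡ 1, so inverse 19.
N/173 = 26213641; 26213641 ≡ 162 (mod 173); 162·110 ≡ 1, so inverse 110.
N/59 = 76863727; 76863727 ≡ 2 (mod 59); 2·30 ≡ 1, so inverse 30.
N/83 = 54638071; 54638071 ≡ 1 (mod 83), inverse 1.
N/101 = 44900593; 44900593 ≡ 33 (mod 101); 33·49 ≡ 1, so inverse 49.
a ≡ 24·85565281·19 + 31·26213641·110 + 6·76863727·30 + 24·54638071·1 + 59·44900593·49 = 273360682873.
273360682873 mod 4534959893 = 1263089293.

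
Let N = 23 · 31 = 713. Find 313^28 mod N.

Mod 23: 313 ≡ 14; by Fermat, exponent reduces to 28 mod 22 = 6; 14^6 ≡ 3 (mod 23).
Mod 31: 313 ≡ 3; 3^28 ≡ 7 (mod 31).
Combine by CRT: x ≡ 3 (mod 23), x ≡ 7 (mod 31) ⇒ x ≡ 348 (mod 713).

348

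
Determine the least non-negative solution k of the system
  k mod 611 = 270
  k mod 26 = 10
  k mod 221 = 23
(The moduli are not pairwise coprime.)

16156

Combine the congruences pairwise.
gcd(611, 26) = 13 and 13 | (10 − 270), so the pair is consistent; merging gives k ≡ 270 (mod 1222), where 1222 = lcm(611, 26).
gcd(1222, 221) = 13 and 13 | (23 − 270), so the pair is consistent; merging gives k ≡ 16156 (mod 20774), where 20774 = lcm(1222, 221).
The solution is unique modulo lcm(611, 26, 221) = 20774.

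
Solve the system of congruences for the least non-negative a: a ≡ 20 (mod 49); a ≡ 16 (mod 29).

From a ≡ 20 (mod 49) write a = 20 + 49t. Substituting into a ≡ 16 (mod 29) gives 49t ≡ 25 (mod 29), and since 20⁻¹ ≡ 16 (mod 29), t ≡ 23. Hence a ≡ 20 + 49·23 = 1147 (mod 1421).

1147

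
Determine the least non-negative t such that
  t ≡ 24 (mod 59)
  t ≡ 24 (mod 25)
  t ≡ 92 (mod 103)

76724

Combine the congruences pairwise.
From t ≡ 24 (mod 59) write t = 24 + 59s. Substituting into t ≡ 24 (mod 25) gives 59s ≡ 0 (mod 25), and since 9⁻¹ ≡ 14 (mod 25), s ≡ 0. Hence t ≡ 24 + 59·0 = 24 (mod 1475).
From t ≡ 24 (mod 1475) write t = 24 + 1475s. Substituting into t ≡ 92 (mod 103) gives 1475s ≡ 68 (mod 103), and since 33⁻¹ ≡ 25 (mod 103), s ≡ 52. Hence t ≡ 24 + 1475·52 = 76724 (mod 151925).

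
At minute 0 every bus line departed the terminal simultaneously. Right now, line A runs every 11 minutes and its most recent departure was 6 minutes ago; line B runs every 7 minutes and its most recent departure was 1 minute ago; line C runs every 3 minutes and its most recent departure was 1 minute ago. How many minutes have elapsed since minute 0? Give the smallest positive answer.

127

The moduli are pairwise coprime; N = 11·7·3 = 231.
N/11 = 21; 21 ≡ 10 (mod 11); 10·10 ≡ 1, so inverse 10.
N/7 = 33; 33 ≡ 5 (mod 7); 5·3 ≡ 1, so inverse 3.
N/3 = 77; 77 ≡ 2 (mod 3); 2·2 ≡ 1, so inverse 2.
t ≡ 6·21·10 + 1·33·3 + 1·77·2 = 1513.
1513 mod 231 = 127.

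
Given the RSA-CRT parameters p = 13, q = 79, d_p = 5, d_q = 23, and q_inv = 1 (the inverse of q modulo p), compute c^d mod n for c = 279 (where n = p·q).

m₁ = c^(d_p) mod p: c ≡ 6 (mod 13), and 6^5 mod 13 = 2.
m₂ = c^(d_q) mod q: c ≡ 42 (mod 79), and 42^23 mod 79 = 4.
h = q_inv·(m₁ − m₂) mod p = 1·(2 − 4) mod 13 = 11.
m = m₂ + h·q = 4 + 11·79 = 873.

873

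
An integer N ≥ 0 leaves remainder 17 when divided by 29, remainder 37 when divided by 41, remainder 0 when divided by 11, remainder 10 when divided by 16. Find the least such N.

11066

From N ≡ 17 (mod 29) write N = 17 + 29t. Substituting into N ≡ 37 (mod 41) gives 29t ≡ 20 (mod 41), and since 29⁻¹ ≡ 17 (mod 41), t ≡ 12. Hence N ≡ 17 + 29·12 = 365 (mod 1189).
From N ≡ 365 (mod 1189) write N = 365 + 1189t. Substituting into N ≡ 0 (mod 11) gives 1189t ≡ 9 (mod 11), and since 1⁻¹ ≡ 1 (mod 11), t ≡ 9. Hence N ≡ 365 + 1189·9 = 11066 (mod 13079).
From N ≡ 11066 (mod 13079) write N = 11066 + 13079t. Substituting into N ≡ 10 (mod 16) gives 13079t ≡ 0 (mod 16), and since 7⁻¹ ≡ 7 (mod 16), t ≡ 0. Hence N ≡ 11066 + 13079·0 = 11066 (mod 209264).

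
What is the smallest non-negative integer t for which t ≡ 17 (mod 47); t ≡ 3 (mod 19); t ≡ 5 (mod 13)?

The moduli are pairwise coprime; N = 47·19·13 = 11609.
N/47 = 247; 247 ≡ 12 (mod 47); 12·4 ≡ 1, so inverse 4.
N/19 = 611; 611 ≡ 3 (mod 19); 3·13 ≡ 1, so inverse 13.
N/13 = 893; 893 ≡ 9 (mod 13); 9·3 ≡ 1, so inverse 3.
t ≡ 17·247·4 + 3·611·13 + 5·893·3 = 54020.
54020 mod 11609 = 7584.

7584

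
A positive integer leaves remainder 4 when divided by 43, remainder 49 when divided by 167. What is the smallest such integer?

From x ≡ 4 (mod 43) write x = 4 + 43t. Substituting into x ≡ 49 (mod 167) gives 43t ≡ 45 (mod 167), and since 43⁻¹ ≡ 101 (mod 167), t ≡ 36. Hence x ≡ 4 + 43·36 = 1552 (mod 7181).

1552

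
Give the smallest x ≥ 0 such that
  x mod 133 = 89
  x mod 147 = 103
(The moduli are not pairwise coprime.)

gcd(133, 147) = 7 and 7 | (103 − 89), so the pair is consistent; merging gives x ≡ 2749 (mod 2793), where 2793 = lcm(133, 147).
The solution is unique modulo lcm(133, 147) = 2793.

2749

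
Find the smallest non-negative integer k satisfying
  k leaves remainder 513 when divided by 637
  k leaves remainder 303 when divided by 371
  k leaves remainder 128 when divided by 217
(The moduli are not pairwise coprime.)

778290

gcd(637, 371) = 7 and 7 | (303 − 513), so the pair is consistent; merging gives k ≡ 1787 (mod 33761), where 33761 = lcm(637, 371).
gcd(33761, 217) = 7 and 7 | (128 − 1787), so the pair is consistent; merging gives k ≡ 778290 (mod 1046591), where 1046591 = lcm(33761, 217).
The solution is unique modulo lcm(637, 371, 217) = 1046591.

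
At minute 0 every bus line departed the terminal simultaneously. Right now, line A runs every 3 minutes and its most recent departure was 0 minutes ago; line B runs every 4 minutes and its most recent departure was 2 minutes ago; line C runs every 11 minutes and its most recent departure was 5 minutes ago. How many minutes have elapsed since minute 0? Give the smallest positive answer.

126

Combine the congruences pairwise.
From t ≡ 0 (mod 3) write t = 0 + 3s. Substituting into t ≡ 2 (mod 4) gives 3s ≡ 2 (mod 4), and since 3⁻¹ ≡ 3 (mod 4), s ≡ 2. Hence t ≡ 0 + 3·2 = 6 (mod 12).
From t ≡ 6 (mod 12) write t = 6 + 12s. Substituting into t ≡ 5 (mod 11) gives 12s ≡ 10 (mod 11), and since 1⁻¹ ≡ 1 (mod 11), s ≡ 10. Hence t ≡ 6 + 12·10 = 126 (mod 132).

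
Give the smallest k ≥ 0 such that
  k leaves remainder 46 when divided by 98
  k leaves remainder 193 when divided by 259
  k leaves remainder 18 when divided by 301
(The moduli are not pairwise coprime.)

gcd(98, 259) = 7 and 7 | (193 − 46), so the pair is consistent; merging gives k ≡ 2006 (mod 3626), where 3626 = lcm(98, 259).
gcd(3626, 301) = 7 and 7 | (18 − 2006), so the pair is consistent; merging gives k ≡ 110786 (mod 155918), where 155918 = lcm(3626, 301).
The solution is unique modulo lcm(98, 259, 301) = 155918.

110786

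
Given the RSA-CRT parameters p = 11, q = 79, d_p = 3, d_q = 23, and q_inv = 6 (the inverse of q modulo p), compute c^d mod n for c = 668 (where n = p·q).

435

m₁ = c^(d_p) mod p: c ≡ 8 (mod 11), and 8^3 mod 11 = 6.
m₂ = c^(d_q) mod q: c ≡ 36 (mod 79), and 36^23 mod 79 = 40.
h = q_inv·(m₁ − m₂) mod p = 6·(6 − 40) mod 11 = 5.
m = m₂ + h·q = 40 + 5·79 = 435.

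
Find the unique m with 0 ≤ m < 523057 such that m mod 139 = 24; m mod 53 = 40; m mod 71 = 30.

453720

Combine the congruences pairwise.
From m ≡ 24 (mod 139) write m = 24 + 139t. Substituting into m ≡ 40 (mod 53) gives 139t ≡ 16 (mod 53), and since 33⁻¹ ≡ 45 (mod 53), t ≡ 31. Hence m ≡ 24 + 139·31 = 4333 (mod 7367).
From m ≡ 4333 (mod 7367) write m = 4333 + 7367t. Substituting into m ≡ 30 (mod 71) gives 7367t ≡ 28 (mod 71), and since 54⁻¹ ≡ 25 (mod 71), t ≡ 61. Hence m ≡ 4333 + 7367·61 = 453720 (mod 523057).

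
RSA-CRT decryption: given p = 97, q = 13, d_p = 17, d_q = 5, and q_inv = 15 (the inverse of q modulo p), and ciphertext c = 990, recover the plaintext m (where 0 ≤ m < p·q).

m₁ = c^(d_p) mod p: c ≡ 20 (mod 97), and 20^17 mod 97 = 77.
m₂ = c^(d_q) mod q: c ≡ 2 (mod 13), and 2^5 mod 13 = 6.
h = q_inv·(m₁ − m₂) mod p = 15·(77 − 6) mod 97 = 95.
m = m₂ + h·q = 6 + 95·13 = 1241.

1241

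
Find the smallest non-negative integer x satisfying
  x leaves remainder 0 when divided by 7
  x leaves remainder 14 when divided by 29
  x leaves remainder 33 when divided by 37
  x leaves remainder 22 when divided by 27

The moduli are pairwise coprime; N = 7·29·37·27 = 202797.
N/7 = 28971; 28971 ≡ 5 (mod 7); 5·3 ≡ 1, so inverse 3.
N/29 = 6993; 6993 ≡ 4 (mod 29); 4·22 ≡ 1, so inverse 22.
N/37 = 5481; 5481 ≡ 5 (mod 37); 5·15 ≡ 1, so inverse 15.
N/27 = 7511; 7511 ≡ 5 (mod 27); 5·11 ≡ 1, so inverse 11.
x ≡ 0·28971·3 + 14·6993·22 + 33·5481·15 + 22·7511·11 = 6684601.
6684601 mod 202797 = 195097.

195097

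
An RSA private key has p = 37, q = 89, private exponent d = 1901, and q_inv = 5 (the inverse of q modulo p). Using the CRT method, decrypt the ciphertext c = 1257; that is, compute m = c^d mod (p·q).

d_p = d mod (p−1) = 1901 mod 36 = 29; d_q = d mod (q−1) = 53.
m₁ = c^(d_p) mod p: c ≡ 36 (mod 37), and 36^29 mod 37 = 36.
m₂ = c^(d_q) mod q: c ≡ 11 (mod 89), and 11^53 mod 89 = 25.
h = q_inv·(m₁ − m₂) mod p = 5·(36 − 25) mod 37 = 18.
m = m₂ + h·q = 25 + 18·89 = 1627.

1627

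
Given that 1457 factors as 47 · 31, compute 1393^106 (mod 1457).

Mod 47: 1393 ≡ 30; by Fermat, exponent reduces to 106 mod 46 = 14; 30^14 ≡ 9 (mod 47).
Mod 31: 1393 ≡ 29; by Fermat, exponent reduces to 106 mod 30 = 16; 29^16 ≡ 2 (mod 31).
Combine by CRT: x ≡ 9 (mod 47), x ≡ 2 (mod 31) ⇒ x ≡ 808 (mod 1457).

808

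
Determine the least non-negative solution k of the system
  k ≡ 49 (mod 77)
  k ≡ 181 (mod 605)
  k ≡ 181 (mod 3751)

gcd(77, 605) = 11 and 11 | (181 − 49), so the pair is consistent; merging gives k ≡ 3206 (mod 4235), where 4235 = lcm(77, 605).
gcd(4235, 3751) = 121 and 121 | (181 − 3206), so the pair is consistent; merging gives k ≡ 75201 (mod 131285), where 131285 = lcm(4235, 3751).
The solution is unique modulo lcm(77, 605, 3751) = 131285.

75201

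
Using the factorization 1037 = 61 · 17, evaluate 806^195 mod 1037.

Mod 61: 806 ≡ 13; by Fermat, exponent reduces to 195 mod 60 = 15; 13^15 ≡ 1 (mod 61).
Mod 17: 806 ≡ 7; by Fermat, exponent reduces to 195 mod 16 = 3; 7^3 ≡ 3 (mod 17).
Combine by CRT: x ≡ 1 (mod 61), x ≡ 3 (mod 17) ⇒ x ≡ 428 (mod 1037).

428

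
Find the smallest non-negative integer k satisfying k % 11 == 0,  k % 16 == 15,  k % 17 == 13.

The moduli are pairwise coprime; N = 11·16·17 = 2992.
N/11 = 272; 272 ≡ 8 (mod 11); 8·7 ≡ 1, so inverse 7.
N/16 = 187; 187 ≡ 11 (mod 16); 11·3 ≡ 1, so inverse 3.
N/17 = 176; 176 ≡ 6 (mod 17); 6·3 ≡ 1, so inverse 3.
k ≡ 0·272·7 + 15·187·3 + 13·176·3 = 15279.
15279 mod 2992 = 319.

319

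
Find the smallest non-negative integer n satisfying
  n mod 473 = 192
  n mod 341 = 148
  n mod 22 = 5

gcd(473, 341) = 11 and 11 | (148 − 192), so the pair is consistent; merging gives n ≡ 4922 (mod 14663), where 14663 = lcm(473, 341).
gcd(14663, 22) = 11 and 11 | (5 − 4922), so the pair is consistent; merging gives n ≡ 19585 (mod 29326), where 29326 = lcm(14663, 22).
The solution is unique modulo lcm(473, 341, 22) = 29326.

19585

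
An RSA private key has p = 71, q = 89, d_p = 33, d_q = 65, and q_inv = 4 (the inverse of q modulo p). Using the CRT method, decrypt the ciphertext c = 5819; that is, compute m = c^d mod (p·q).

4039

m₁ = c^(d_p) mod p: c ≡ 68 (mod 71), and 68^33 mod 71 = 63.
m₂ = c^(d_q) mod q: c ≡ 34 (mod 89), and 34^65 mod 89 = 34.
h = q_inv·(m₁ − m₂) mod p = 4·(63 − 34) mod 71 = 45.
m = m₂ + h·q = 34 + 45·89 = 4039.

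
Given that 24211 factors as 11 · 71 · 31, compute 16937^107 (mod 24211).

Mod 11: 16937 ≡ 8; by Fermat, exponent reduces to 107 mod 10 = 7; 8^7 ≡ 2 (mod 11).
Mod 71: 16937 ≡ 39; by Fermat, exponent reduces to 107 mod 70 = 37; 39^37 ≡ 41 (mod 71).
Mod 31: 16937 ≡ 11; by Fermat, exponent reduces to 107 mod 30 = 17; 11^17 ≡ 3 (mod 31).
Combine by CRT: x ≡ 2 (mod 11), x ≡ 41 (mod 71), x ≡ 3 (mod 31) ⇒ x ≡ 14170 (mod 24211).

14170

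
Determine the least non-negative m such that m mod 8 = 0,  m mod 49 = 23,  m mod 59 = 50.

18104

From m ≡ 0 (mod 8) write m = 0 + 8t. Substituting into m ≡ 23 (mod 49) gives 8t ≡ 23 (mod 49), and since 8⁻¹ ≡ 43 (mod 49), t ≡ 9. Hence m ≡ 0 + 8·9 = 72 (mod 392).
From m ≡ 72 (mod 392) write m = 72 + 392t. Substituting into m ≡ 50 (mod 59) gives 392t ≡ 37 (mod 59), and since 38⁻¹ ≡ 14 (mod 59), t ≡ 46. Hence m ≡ 72 + 392·46 = 18104 (mod 23128).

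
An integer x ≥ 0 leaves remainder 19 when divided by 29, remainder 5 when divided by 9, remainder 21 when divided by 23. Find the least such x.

The moduli are pairwise coprime; N = 29·9·23 = 6003.
N/29 = 207; 207 ≡ 4 (mod 29); 4·22 ≡ 1, so inverse 22.
N/9 = 667; 667 ≡ 1 (mod 9), inverse 1.
N/23 = 261; 261 ≡ 8 (mod 23); 8·3 ≡ 1, so inverse 3.
x ≡ 19·207·22 + 5·667·1 + 21·261·3 = 106304.
106304 mod 6003 = 4253.

4253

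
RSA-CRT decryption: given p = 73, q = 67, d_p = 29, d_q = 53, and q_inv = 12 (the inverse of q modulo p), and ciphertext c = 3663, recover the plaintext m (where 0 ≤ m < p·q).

m₁ = c^(d_p) mod p: c ≡ 13 (mod 73), and 13^29 mod 73 = 11.
m₂ = c^(d_q) mod q: c ≡ 45 (mod 67), and 45^53 mod 67 = 58.
h = q_inv·(m₁ − m₂) mod p = 12·(11 − 58) mod 73 = 20.
m = m₂ + h·q = 58 + 20·67 = 1398.

1398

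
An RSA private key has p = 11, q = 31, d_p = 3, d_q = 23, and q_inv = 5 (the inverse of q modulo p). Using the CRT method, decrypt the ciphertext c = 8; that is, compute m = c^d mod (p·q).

m₁ = c^(d_p) mod p: c ≡ 8 (mod 11), and 8^3 mod 11 = 6.
m₂ = c^(d_q) mod q: c ≡ 8 (mod 31), and 8^23 mod 31 = 16.
h = q_inv·(m₁ − m₂) mod p = 5·(6 − 16) mod 11 = 5.
m = m₂ + h·q = 16 + 5·31 = 171.

171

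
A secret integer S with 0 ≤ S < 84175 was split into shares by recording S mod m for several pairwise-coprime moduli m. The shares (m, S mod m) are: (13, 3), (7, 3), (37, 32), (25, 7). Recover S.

76807

From S ≡ 3 (mod 13) write S = 3 + 13t. Substituting into S ≡ 3 (mod 7) gives 13t ≡ 0 (mod 7), and since 6⁻¹ ≡ 6 (mod 7), t ≡ 0. Hence S ≡ 3 + 13·0 = 3 (mod 91).
From S ≡ 3 (mod 91) write S = 3 + 91t. Substituting into S ≡ 32 (mod 37) gives 91t ≡ 29 (mod 37), and since 17⁻¹ ≡ 24 (mod 37), t ≡ 30. Hence S ≡ 3 + 91·30 = 2733 (mod 3367).
From S ≡ 2733 (mod 3367) write S = 2733 + 3367t. Substituting into S ≡ 7 (mod 25) gives 3367t ≡ 24 (mod 25), and since 17⁻¹ ≡ 3 (mod 25), t ≡ 22. Hence S ≡ 2733 + 3367·22 = 76807 (mod 84175).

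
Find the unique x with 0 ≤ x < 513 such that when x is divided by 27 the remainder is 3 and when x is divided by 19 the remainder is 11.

From x ≡ 3 (mod 27) write x = 3 + 27t. Substituting into x ≡ 11 (mod 19) gives 27t ≡ 8 (mod 19), and since 8⁻¹ ≡ 12 (mod 19), t ≡ 1. Hence x ≡ 3 + 27·1 = 30 (mod 513).

30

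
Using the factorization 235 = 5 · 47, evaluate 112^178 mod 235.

Mod 5: 112 ≡ 2; by Fermat, exponent reduces to 178 mod 4 = 2; 2^2 ≡ 4 (mod 5).
Mod 47: 112 ≡ 18; by Fermat, exponent reduces to 178 mod 46 = 40; 18^40 ≡ 3 (mod 47).
Combine by CRT: x ≡ 4 (mod 5), x ≡ 3 (mod 47) ⇒ x ≡ 144 (mod 235).

144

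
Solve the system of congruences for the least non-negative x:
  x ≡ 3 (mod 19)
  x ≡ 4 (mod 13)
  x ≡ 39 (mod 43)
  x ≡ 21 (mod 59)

From x ≡ 3 (mod 19) write x = 3 + 19t. Substituting into x ≡ 4 (mod 13) gives 19t ≡ 1 (mod 13), and since 6⁻¹ ≡ 11 (mod 13), t ≡ 11. Hence x ≡ 3 + 19·11 = 212 (mod 247).
From x ≡ 212 (mod 247) write x = 212 + 247t. Substituting into x ≡ 39 (mod 43) gives 247t ≡ 42 (mod 43), and since 32⁻¹ ≡ 39 (mod 43), t ≡ 4. Hence x ≡ 212 + 247·4 = 1200 (mod 10621).
From x ≡ 1200 (mod 10621) write x = 1200 + 10621t. Substituting into x ≡ 21 (mod 59) gives 10621t ≡ 1 (mod 59), and since 1⁻¹ ≡ 1 (mod 59), t ≡ 1. Hence x ≡ 1200 + 10621·1 = 11821 (mod 626639).

11821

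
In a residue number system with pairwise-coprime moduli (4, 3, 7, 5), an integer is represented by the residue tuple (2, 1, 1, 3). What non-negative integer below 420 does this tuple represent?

358

Combine the congruences pairwise.
From x ≡ 2 (mod 4) write x = 2 + 4t. Substituting into x ≡ 1 (mod 3) gives 4t ≡ 2 (mod 3), and since 1⁻¹ ≡ 1 (mod 3), t ≡ 2. Hence x ≡ 2 + 4·2 = 10 (mod 12).
From x ≡ 10 (mod 12) write x = 10 + 12t. Substituting into x ≡ 1 (mod 7) gives 12t ≡ 5 (mod 7), and since 5⁻¹ ≡ 3 (mod 7), t ≡ 1. Hence x ≡ 10 + 12·1 = 22 (mod 84).
From x ≡ 22 (mod 84) write x = 22 + 84t. Substituting into x ≡ 3 (mod 5) gives 84t ≡ 1 (mod 5), and since 4⁻¹ ≡ 4 (mod 5), t ≡ 4. Hence x ≡ 22 + 84·4 = 358 (mod 420).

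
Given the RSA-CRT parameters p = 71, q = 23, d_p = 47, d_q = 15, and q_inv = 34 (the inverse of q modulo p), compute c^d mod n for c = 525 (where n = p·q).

m₁ = c^(d_p) mod p: c ≡ 28 (mod 71), and 28^47 mod 71 = 52.
m₂ = c^(d_q) mod q: c ≡ 19 (mod 23), and 19^15 mod 23 = 20.
h = q_inv·(m₁ − m₂) mod p = 34·(52 − 20) mod 71 = 23.
m = m₂ + h·q = 20 + 23·23 = 549.

549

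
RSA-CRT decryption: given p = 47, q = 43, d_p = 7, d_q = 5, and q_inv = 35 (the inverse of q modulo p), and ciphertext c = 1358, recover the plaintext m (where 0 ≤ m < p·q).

m₁ = c^(d_p) mod p: c ≡ 42 (mod 47), and 42^7 mod 47 = 36.
m₂ = c^(d_q) mod q: c ≡ 25 (mod 43), and 25^5 mod 43 = 24.
h = q_inv·(m₁ − m₂) mod p = 35·(36 − 24) mod 47 = 44.
m = m₂ + h·q = 24 + 44·43 = 1916.

1916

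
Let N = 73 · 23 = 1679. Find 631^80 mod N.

1622

Mod 73: 631 ≡ 47; by Fermat, exponent reduces to 80 mod 72 = 8; 47^8 ≡ 16 (mod 73).
Mod 23: 631 ≡ 10; by Fermat, exponent reduces to 80 mod 22 = 14; 10^14 ≡ 12 (mod 23).
Combine by CRT: x ≡ 16 (mod 73), x ≡ 12 (mod 23) ⇒ x ≡ 1622 (mod 1679).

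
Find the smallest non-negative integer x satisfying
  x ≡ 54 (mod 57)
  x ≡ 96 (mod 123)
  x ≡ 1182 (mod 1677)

559623

gcd(57, 123) = 3 and 3 | (96 − 54), so the pair is consistent; merging gives x ≡ 1080 (mod 2337), where 2337 = lcm(57, 123).
gcd(2337, 1677) = 3 and 3 | (1182 − 1080), so the pair is consistent; merging gives x ≡ 559623 (mod 1306383), where 1306383 = lcm(2337, 1677).
The solution is unique modulo lcm(57, 123, 1677) = 1306383.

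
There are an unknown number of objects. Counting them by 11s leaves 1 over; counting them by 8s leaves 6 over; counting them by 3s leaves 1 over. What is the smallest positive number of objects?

166

The moduli are pairwise coprime; M = 11·8·3 = 264.
M/11 = 24; 24 ≡ 2 (mod 11); 2·6 ≡ 1, so inverse 6.
M/8 = 33; 33 ≡ 1 (mod 8), inverse 1.
M/3 = 88; 88 ≡ 1 (mod 3), inverse 1.
N ≡ 1·24·6 + 6·33·1 + 1·88·1 = 430.
430 mod 264 = 166.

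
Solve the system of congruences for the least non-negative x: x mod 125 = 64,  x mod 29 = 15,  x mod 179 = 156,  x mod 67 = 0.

30018814

The moduli are pairwise coprime; N = 125·29·179·67 = 43474625.
N/125 = 347797; 347797 ≡ 47 (mod 125); 47·8 ≡ 1, so inverse 8.
N/29 = 1499125; 1499125 ≡ 28 (mod 29); 28·28 ≡ 1, so inverse 28.
N/179 = 242875; 242875 ≡ 151 (mod 179); 151·147 ≡ 1, so inverse 147.
N/67 = 648875; 648875 ≡ 47 (mod 67); 47·10 ≡ 1, so inverse 10.
x ≡ 64·347797·8 + 15·1499125·28 + 156·242875·147 + 0·648875·10 = 6377314064.
6377314064 mod 43474625 = 30018814.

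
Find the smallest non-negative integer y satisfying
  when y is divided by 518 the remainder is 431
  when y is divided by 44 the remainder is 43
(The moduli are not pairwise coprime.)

Combine the congruences pairwise.
gcd(518, 44) = 2 and 2 | (43 − 431), so the pair is consistent; merging gives y ≡ 4575 (mod 11396), where 11396 = lcm(518, 44).
The solution is unique modulo lcm(518, 44) = 11396.

4575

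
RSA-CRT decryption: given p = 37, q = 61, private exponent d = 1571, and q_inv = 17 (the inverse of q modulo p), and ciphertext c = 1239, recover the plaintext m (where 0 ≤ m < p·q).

d_p = d mod (p−1) = 1571 mod 36 = 23; d_q = d mod (q−1) = 11.
m₁ = c^(d_p) mod p: c ≡ 18 (mod 37), and 18^23 mod 37 = 22.
m₂ = c^(d_q) mod q: c ≡ 19 (mod 61), and 19^11 mod 61 = 39.
h = q_inv·(m₁ − m₂) mod p = 17·(22 − 39) mod 37 = 7.
m = m₂ + h·q = 39 + 7·61 = 466.

466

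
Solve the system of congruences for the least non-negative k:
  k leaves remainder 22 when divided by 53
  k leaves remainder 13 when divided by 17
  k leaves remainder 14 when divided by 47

The moduli are pairwise coprime; N = 53·17·47 = 42347.
N/53 = 799; 799 ≡ 4 (mod 53); 4·40 ≡ 1, so inverse 40.
N/17 = 2491; 2491 ≡ 9 (mod 17); 9·2 ≡ 1, so inverse 2.
N/47 = 901; 901 ≡ 8 (mod 47); 8·6 ≡ 1, so inverse 6.
k ≡ 22·799·40 + 13·2491·2 + 14·901·6 = 843570.
843570 mod 42347 = 38977.

38977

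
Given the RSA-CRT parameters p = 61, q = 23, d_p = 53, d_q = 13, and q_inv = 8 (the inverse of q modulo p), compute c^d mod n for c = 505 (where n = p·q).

m₁ = c^(d_p) mod p: c ≡ 17 (mod 61), and 17^53 mod 61 = 59.
m₂ = c^(d_q) mod q: c ≡ 22 (mod 23), and 22^13 mod 23 = 22.
h = q_inv·(m₁ − m₂) mod p = 8·(59 − 22) mod 61 = 52.
m = m₂ + h·q = 22 + 52·23 = 1218.

1218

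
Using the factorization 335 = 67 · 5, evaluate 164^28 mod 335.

Mod 67: 164 ≡ 30; 30^28 ≡ 37 (mod 67).
Mod 5: 164 ≡ 4; since 4 | 28, by Fermat 4^28 ≡ 1 (mod 5).
Combine by CRT: x ≡ 37 (mod 67), x ≡ 1 (mod 5) ⇒ x ≡ 171 (mod 335).

171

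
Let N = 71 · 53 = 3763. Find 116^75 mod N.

Mod 71: 116 ≡ 45; by Fermat, exponent reduces to 75 mod 70 = 5; 45^5 ≡ 48 (mod 71).
Mod 53: 116 ≡ 10; by Fermat, exponent reduces to 75 mod 52 = 23; 10^23 ≡ 15 (mod 53).
Combine by CRT: x ≡ 48 (mod 71), x ≡ 15 (mod 53) ⇒ x ≡ 545 (mod 3763).

545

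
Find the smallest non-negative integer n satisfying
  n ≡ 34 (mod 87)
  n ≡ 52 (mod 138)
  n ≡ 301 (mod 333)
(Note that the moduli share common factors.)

342292

gcd(87, 138) = 3 and 3 | (52 − 34), so the pair is consistent; merging gives n ≡ 2122 (mod 4002), where 4002 = lcm(87, 138).
gcd(4002, 333) = 3 and 3 | (301 − 2122), so the pair is consistent; merging gives n ≡ 342292 (mod 444222), where 444222 = lcm(4002, 333).
The solution is unique modulo lcm(87, 138, 333) = 444222.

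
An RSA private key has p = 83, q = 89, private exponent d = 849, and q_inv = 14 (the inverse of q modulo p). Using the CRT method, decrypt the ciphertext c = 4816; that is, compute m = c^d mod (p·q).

3008

d_p = d mod (p−1) = 849 mod 82 = 29; d_q = d mod (q−1) = 57.
m₁ = c^(d_p) mod p: c ≡ 2 (mod 83), and 2^29 mod 83 = 20.
m₂ = c^(d_q) mod q: c ≡ 10 (mod 89), and 10^57 mod 89 = 71.
h = q_inv·(m₁ − m₂) mod p = 14·(20 − 71) mod 83 = 33.
m = m₂ + h·q = 71 + 33·89 = 3008.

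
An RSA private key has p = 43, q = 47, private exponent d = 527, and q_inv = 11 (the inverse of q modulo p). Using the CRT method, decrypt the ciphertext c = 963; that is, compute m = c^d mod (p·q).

1923

d_p = d mod (p−1) = 527 mod 42 = 23; d_q = d mod (q−1) = 21.
m₁ = c^(d_p) mod p: c ≡ 17 (mod 43), and 17^23 mod 43 = 31.
m₂ = c^(d_q) mod q: c ≡ 23 (mod 47), and 23^21 mod 47 = 43.
h = q_inv·(m₁ − m₂) mod p = 11·(31 − 43) mod 43 = 40.
m = m₂ + h·q = 43 + 40·47 = 1923.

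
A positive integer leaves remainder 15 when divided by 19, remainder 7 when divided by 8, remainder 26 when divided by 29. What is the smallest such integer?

From a ≡ 15 (mod 19) write a = 15 + 19t. Substituting into a ≡ 7 (mod 8) gives 19t ≡ 0 (mod 8), and since 3⁻¹ ≡ 3 (mod 8), t ≡ 0. Hence a ≡ 15 + 19·0 = 15 (mod 152).
From a ≡ 15 (mod 152) write a = 15 + 152t. Substituting into a ≡ 26 (mod 29) gives 152t ≡ 11 (mod 29), and since 7⁻¹ ≡ 25 (mod 29), t ≡ 14. Hence a ≡ 15 + 152·14 = 2143 (mod 4408).

2143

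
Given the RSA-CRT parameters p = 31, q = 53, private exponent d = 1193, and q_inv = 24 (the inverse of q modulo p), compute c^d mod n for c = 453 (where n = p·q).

d_p = d mod (p−1) = 1193 mod 30 = 23; d_q = d mod (q−1) = 49.
m₁ = c^(d_p) mod p: c ≡ 19 (mod 31), and 19^23 mod 31 = 9.
m₂ = c^(d_q) mod q: c ≡ 29 (mod 53), and 29^49 mod 53 = 6.
h = q_inv·(m₁ − m₂) mod p = 24·(9 − 6) mod 31 = 10.
m = m₂ + h·q = 6 + 10·53 = 536.

536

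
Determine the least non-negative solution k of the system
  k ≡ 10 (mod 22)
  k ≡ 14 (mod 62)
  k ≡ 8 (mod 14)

gcd(22, 62) = 2 and 2 | (14 − 10), so the pair is consistent; merging gives k ≡ 76 (mod 682), where 682 = lcm(22, 62).
gcd(682, 14) = 2 and 2 | (8 − 76), so the pair is consistent; merging gives k ≡ 2122 (mod 4774), where 4774 = lcm(682, 14).
The solution is unique modulo lcm(22, 62, 14) = 4774.

2122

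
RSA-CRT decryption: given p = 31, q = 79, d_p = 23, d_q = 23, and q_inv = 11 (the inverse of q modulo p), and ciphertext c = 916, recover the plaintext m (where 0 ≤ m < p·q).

m₁ = c^(d_p) mod p: c ≡ 17 (mod 31), and 17^23 mod 31 = 13.
m₂ = c^(d_q) mod q: c ≡ 47 (mod 79), and 47^23 mod 79 = 59.
h = q_inv·(m₁ − m₂) mod p = 11·(13 − 59) mod 31 = 21.
m = m₂ + h·q = 59 + 21·79 = 1718.

1718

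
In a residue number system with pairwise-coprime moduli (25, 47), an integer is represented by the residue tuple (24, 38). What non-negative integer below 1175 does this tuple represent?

Combine the congruences pairwise.
From x ≡ 24 (mod 25) write x = 24 + 25t. Substituting into x ≡ 38 (mod 47) gives 25t ≡ 14 (mod 47), and since 25⁻¹ ≡ 32 (mod 47), t ≡ 25. Hence x ≡ 24 + 25·25 = 649 (mod 1175).

649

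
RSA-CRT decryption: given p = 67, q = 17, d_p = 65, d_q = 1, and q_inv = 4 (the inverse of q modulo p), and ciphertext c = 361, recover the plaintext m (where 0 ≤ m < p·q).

786

m₁ = c^(d_p) mod p: c ≡ 26 (mod 67), and 26^65 mod 67 = 49.
m₂ = c^(d_q) mod q: c ≡ 4 (mod 17), and 4^1 mod 17 = 4.
h = q_inv·(m₁ − m₂) mod p = 4·(49 − 4) mod 67 = 46.
m = m₂ + h·q = 4 + 46·17 = 786.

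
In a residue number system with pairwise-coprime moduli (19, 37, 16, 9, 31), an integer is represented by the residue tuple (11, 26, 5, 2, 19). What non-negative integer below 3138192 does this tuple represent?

776693

The moduli are pairwise coprime; N = 19·37·16·9·31 = 3138192.
N/19 = 165168; 165168 ≡ 1 (mod 19), inverse 1.
N/37 = 84816; 84816 ≡ 12 (mod 37); 12·34 ≡ 1, so inverse 34.
N/16 = 196137; 196137 ≡ 9 (mod 16); 9·9 ≡ 1, so inverse 9.
N/9 = 348688; 348688 ≡ 1 (mod 9), inverse 1.
N/31 = 101232; 101232 ≡ 17 (mod 31); 17·11 ≡ 1, so inverse 11.
x ≡ 11·165168·1 + 26·84816·34 + 5·196137·9 + 2·348688·1 + 19·101232·11 = 107475221.
107475221 mod 3138192 = 776693.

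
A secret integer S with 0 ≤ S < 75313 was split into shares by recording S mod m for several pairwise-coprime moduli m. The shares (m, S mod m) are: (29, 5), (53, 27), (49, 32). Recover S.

From S ≡ 5 (mod 29) write S = 5 + 29t. Substituting into S ≡ 27 (mod 53) gives 29t ≡ 22 (mod 53), and since 29⁻¹ ≡ 11 (mod 53), t ≡ 30. Hence S ≡ 5 + 29·30 = 875 (mod 1537).
From S ≡ 875 (mod 1537) write S = 875 + 1537t. Substituting into S ≡ 32 (mod 49) gives 1537t ≡ 39 (mod 49), and since 18⁻¹ ≡ 30 (mod 49), t ≡ 43. Hence S ≡ 875 + 1537·43 = 66966 (mod 75313).

66966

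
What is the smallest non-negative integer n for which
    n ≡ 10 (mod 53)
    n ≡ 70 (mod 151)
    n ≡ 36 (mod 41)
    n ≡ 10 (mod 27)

Combine the congruences pairwise.
From n ≡ 10 (mod 53) write n = 10 + 53t. Substituting into n ≡ 70 (mod 151) gives 53t ≡ 60 (mod 151), and since 53⁻¹ ≡ 57 (mod 151), t ≡ 98. Hence n ≡ 10 + 53·98 = 5204 (mod 8003).
From n ≡ 5204 (mod 8003) write n = 5204 + 8003t. Substituting into n ≡ 36 (mod 41) gives 8003t ≡ 39 (mod 41), and since 8⁻¹ ≡ 36 (mod 41), t ≡ 10. Hence n ≡ 5204 + 8003·10 = 85234 (mod 328123).
From n ≡ 85234 (mod 328123) write n = 85234 + 328123t. Substituting into n ≡ 10 (mod 27) gives 328123t ≡ 15 (mod 27), and since 19⁻¹ ≡ 10 (mod 27), t ≡ 15. Hence n ≡ 85234 + 328123·15 = 5007079 (mod 8859321).

5007079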